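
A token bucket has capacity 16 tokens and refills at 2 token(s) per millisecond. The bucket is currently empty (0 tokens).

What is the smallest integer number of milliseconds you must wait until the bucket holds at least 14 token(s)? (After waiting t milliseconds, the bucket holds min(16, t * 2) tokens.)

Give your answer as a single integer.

Answer: 7

Derivation:
Need t * 2 >= 14, so t >= 14/2.
Smallest integer t = ceil(14/2) = 7.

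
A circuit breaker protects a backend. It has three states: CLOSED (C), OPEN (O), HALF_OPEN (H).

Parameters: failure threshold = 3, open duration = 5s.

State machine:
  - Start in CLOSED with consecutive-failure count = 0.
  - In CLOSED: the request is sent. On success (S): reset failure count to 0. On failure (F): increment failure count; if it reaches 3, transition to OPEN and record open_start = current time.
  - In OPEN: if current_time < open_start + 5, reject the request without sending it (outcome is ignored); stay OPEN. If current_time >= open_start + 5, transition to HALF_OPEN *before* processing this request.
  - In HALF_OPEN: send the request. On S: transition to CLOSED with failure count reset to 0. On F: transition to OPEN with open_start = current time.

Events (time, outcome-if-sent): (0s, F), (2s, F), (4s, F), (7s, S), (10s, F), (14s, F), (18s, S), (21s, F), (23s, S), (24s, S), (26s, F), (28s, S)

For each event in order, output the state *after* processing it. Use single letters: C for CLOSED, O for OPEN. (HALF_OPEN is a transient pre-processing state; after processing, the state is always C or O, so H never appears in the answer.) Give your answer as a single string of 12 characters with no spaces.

State after each event:
  event#1 t=0s outcome=F: state=CLOSED
  event#2 t=2s outcome=F: state=CLOSED
  event#3 t=4s outcome=F: state=OPEN
  event#4 t=7s outcome=S: state=OPEN
  event#5 t=10s outcome=F: state=OPEN
  event#6 t=14s outcome=F: state=OPEN
  event#7 t=18s outcome=S: state=CLOSED
  event#8 t=21s outcome=F: state=CLOSED
  event#9 t=23s outcome=S: state=CLOSED
  event#10 t=24s outcome=S: state=CLOSED
  event#11 t=26s outcome=F: state=CLOSED
  event#12 t=28s outcome=S: state=CLOSED

Answer: CCOOOOCCCCCC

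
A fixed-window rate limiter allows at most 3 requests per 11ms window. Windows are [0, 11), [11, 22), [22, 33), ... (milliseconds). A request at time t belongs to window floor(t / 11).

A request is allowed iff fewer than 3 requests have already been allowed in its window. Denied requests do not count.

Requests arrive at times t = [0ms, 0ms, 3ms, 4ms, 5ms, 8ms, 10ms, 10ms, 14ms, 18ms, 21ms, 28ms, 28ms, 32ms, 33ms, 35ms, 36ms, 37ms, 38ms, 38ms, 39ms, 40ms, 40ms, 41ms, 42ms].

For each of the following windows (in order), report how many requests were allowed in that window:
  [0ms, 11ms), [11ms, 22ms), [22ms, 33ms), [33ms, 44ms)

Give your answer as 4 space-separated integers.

Answer: 3 3 3 3

Derivation:
Processing requests:
  req#1 t=0ms (window 0): ALLOW
  req#2 t=0ms (window 0): ALLOW
  req#3 t=3ms (window 0): ALLOW
  req#4 t=4ms (window 0): DENY
  req#5 t=5ms (window 0): DENY
  req#6 t=8ms (window 0): DENY
  req#7 t=10ms (window 0): DENY
  req#8 t=10ms (window 0): DENY
  req#9 t=14ms (window 1): ALLOW
  req#10 t=18ms (window 1): ALLOW
  req#11 t=21ms (window 1): ALLOW
  req#12 t=28ms (window 2): ALLOW
  req#13 t=28ms (window 2): ALLOW
  req#14 t=32ms (window 2): ALLOW
  req#15 t=33ms (window 3): ALLOW
  req#16 t=35ms (window 3): ALLOW
  req#17 t=36ms (window 3): ALLOW
  req#18 t=37ms (window 3): DENY
  req#19 t=38ms (window 3): DENY
  req#20 t=38ms (window 3): DENY
  req#21 t=39ms (window 3): DENY
  req#22 t=40ms (window 3): DENY
  req#23 t=40ms (window 3): DENY
  req#24 t=41ms (window 3): DENY
  req#25 t=42ms (window 3): DENY

Allowed counts by window: 3 3 3 3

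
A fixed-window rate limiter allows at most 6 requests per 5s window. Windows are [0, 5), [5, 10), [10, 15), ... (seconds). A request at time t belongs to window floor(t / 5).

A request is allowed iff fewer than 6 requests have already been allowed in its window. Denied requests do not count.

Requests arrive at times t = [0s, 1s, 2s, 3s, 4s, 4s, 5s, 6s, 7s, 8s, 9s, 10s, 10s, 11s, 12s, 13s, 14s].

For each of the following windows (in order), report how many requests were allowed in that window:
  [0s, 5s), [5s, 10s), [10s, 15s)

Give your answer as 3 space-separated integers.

Processing requests:
  req#1 t=0s (window 0): ALLOW
  req#2 t=1s (window 0): ALLOW
  req#3 t=2s (window 0): ALLOW
  req#4 t=3s (window 0): ALLOW
  req#5 t=4s (window 0): ALLOW
  req#6 t=4s (window 0): ALLOW
  req#7 t=5s (window 1): ALLOW
  req#8 t=6s (window 1): ALLOW
  req#9 t=7s (window 1): ALLOW
  req#10 t=8s (window 1): ALLOW
  req#11 t=9s (window 1): ALLOW
  req#12 t=10s (window 2): ALLOW
  req#13 t=10s (window 2): ALLOW
  req#14 t=11s (window 2): ALLOW
  req#15 t=12s (window 2): ALLOW
  req#16 t=13s (window 2): ALLOW
  req#17 t=14s (window 2): ALLOW

Allowed counts by window: 6 5 6

Answer: 6 5 6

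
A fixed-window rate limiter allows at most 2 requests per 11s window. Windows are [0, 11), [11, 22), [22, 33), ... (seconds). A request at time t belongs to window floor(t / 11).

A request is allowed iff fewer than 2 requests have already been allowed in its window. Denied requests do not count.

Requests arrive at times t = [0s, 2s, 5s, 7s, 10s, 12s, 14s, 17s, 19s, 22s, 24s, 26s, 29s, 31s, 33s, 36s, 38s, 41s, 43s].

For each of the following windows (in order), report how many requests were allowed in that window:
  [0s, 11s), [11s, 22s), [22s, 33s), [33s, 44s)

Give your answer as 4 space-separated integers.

Answer: 2 2 2 2

Derivation:
Processing requests:
  req#1 t=0s (window 0): ALLOW
  req#2 t=2s (window 0): ALLOW
  req#3 t=5s (window 0): DENY
  req#4 t=7s (window 0): DENY
  req#5 t=10s (window 0): DENY
  req#6 t=12s (window 1): ALLOW
  req#7 t=14s (window 1): ALLOW
  req#8 t=17s (window 1): DENY
  req#9 t=19s (window 1): DENY
  req#10 t=22s (window 2): ALLOW
  req#11 t=24s (window 2): ALLOW
  req#12 t=26s (window 2): DENY
  req#13 t=29s (window 2): DENY
  req#14 t=31s (window 2): DENY
  req#15 t=33s (window 3): ALLOW
  req#16 t=36s (window 3): ALLOW
  req#17 t=38s (window 3): DENY
  req#18 t=41s (window 3): DENY
  req#19 t=43s (window 3): DENY

Allowed counts by window: 2 2 2 2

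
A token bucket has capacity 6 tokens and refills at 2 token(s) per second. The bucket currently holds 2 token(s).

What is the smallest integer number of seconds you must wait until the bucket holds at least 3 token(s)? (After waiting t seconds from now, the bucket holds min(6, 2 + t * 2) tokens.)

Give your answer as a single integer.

Answer: 1

Derivation:
Need 2 + t * 2 >= 3, so t >= 1/2.
Smallest integer t = ceil(1/2) = 1.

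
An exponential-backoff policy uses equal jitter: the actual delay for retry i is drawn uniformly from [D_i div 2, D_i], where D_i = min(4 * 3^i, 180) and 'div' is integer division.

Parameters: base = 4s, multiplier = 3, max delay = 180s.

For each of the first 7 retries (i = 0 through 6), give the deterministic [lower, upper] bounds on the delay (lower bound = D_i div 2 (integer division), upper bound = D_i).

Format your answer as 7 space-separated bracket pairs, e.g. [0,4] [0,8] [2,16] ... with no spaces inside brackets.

Answer: [2,4] [6,12] [18,36] [54,108] [90,180] [90,180] [90,180]

Derivation:
Computing bounds per retry:
  i=0: D_i=min(4*3^0,180)=4, bounds=[2,4]
  i=1: D_i=min(4*3^1,180)=12, bounds=[6,12]
  i=2: D_i=min(4*3^2,180)=36, bounds=[18,36]
  i=3: D_i=min(4*3^3,180)=108, bounds=[54,108]
  i=4: D_i=min(4*3^4,180)=180, bounds=[90,180]
  i=5: D_i=min(4*3^5,180)=180, bounds=[90,180]
  i=6: D_i=min(4*3^6,180)=180, bounds=[90,180]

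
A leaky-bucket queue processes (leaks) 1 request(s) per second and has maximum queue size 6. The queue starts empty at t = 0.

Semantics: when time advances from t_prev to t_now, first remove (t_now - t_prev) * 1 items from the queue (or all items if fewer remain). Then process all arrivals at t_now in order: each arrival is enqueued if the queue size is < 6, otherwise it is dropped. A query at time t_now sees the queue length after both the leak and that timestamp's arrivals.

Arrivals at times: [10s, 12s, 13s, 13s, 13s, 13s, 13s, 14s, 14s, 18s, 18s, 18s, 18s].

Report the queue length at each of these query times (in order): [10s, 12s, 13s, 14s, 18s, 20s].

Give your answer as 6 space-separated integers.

Answer: 1 1 5 6 6 4

Derivation:
Queue lengths at query times:
  query t=10s: backlog = 1
  query t=12s: backlog = 1
  query t=13s: backlog = 5
  query t=14s: backlog = 6
  query t=18s: backlog = 6
  query t=20s: backlog = 4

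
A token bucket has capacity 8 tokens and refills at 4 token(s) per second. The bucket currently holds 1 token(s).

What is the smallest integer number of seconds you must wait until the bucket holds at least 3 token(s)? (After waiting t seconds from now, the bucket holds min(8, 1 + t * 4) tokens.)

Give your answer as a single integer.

Answer: 1

Derivation:
Need 1 + t * 4 >= 3, so t >= 2/4.
Smallest integer t = ceil(2/4) = 1.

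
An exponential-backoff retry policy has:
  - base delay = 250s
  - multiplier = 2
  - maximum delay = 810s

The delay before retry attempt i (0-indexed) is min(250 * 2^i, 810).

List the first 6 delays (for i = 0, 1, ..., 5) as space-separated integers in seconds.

Computing each delay:
  i=0: min(250*2^0, 810) = 250
  i=1: min(250*2^1, 810) = 500
  i=2: min(250*2^2, 810) = 810
  i=3: min(250*2^3, 810) = 810
  i=4: min(250*2^4, 810) = 810
  i=5: min(250*2^5, 810) = 810

Answer: 250 500 810 810 810 810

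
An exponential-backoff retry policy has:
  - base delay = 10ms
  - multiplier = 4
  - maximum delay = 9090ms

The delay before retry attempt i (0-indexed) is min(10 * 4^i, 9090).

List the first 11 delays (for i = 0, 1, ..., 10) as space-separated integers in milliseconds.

Answer: 10 40 160 640 2560 9090 9090 9090 9090 9090 9090

Derivation:
Computing each delay:
  i=0: min(10*4^0, 9090) = 10
  i=1: min(10*4^1, 9090) = 40
  i=2: min(10*4^2, 9090) = 160
  i=3: min(10*4^3, 9090) = 640
  i=4: min(10*4^4, 9090) = 2560
  i=5: min(10*4^5, 9090) = 9090
  i=6: min(10*4^6, 9090) = 9090
  i=7: min(10*4^7, 9090) = 9090
  i=8: min(10*4^8, 9090) = 9090
  i=9: min(10*4^9, 9090) = 9090
  i=10: min(10*4^10, 9090) = 9090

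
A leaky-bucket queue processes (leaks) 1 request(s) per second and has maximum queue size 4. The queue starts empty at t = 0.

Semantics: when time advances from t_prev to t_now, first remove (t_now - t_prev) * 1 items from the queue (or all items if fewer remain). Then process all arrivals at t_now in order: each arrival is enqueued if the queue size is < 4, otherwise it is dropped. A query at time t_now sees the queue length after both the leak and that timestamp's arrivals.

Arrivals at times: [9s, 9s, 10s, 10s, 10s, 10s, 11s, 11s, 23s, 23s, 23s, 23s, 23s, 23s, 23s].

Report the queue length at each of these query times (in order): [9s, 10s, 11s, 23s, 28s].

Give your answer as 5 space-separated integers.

Queue lengths at query times:
  query t=9s: backlog = 2
  query t=10s: backlog = 4
  query t=11s: backlog = 4
  query t=23s: backlog = 4
  query t=28s: backlog = 0

Answer: 2 4 4 4 0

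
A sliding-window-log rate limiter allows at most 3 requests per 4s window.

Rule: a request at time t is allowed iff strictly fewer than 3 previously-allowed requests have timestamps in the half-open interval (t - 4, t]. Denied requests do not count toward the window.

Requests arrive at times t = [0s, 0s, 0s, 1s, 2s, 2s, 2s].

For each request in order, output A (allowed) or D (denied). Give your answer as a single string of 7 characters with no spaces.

Tracking allowed requests in the window:
  req#1 t=0s: ALLOW
  req#2 t=0s: ALLOW
  req#3 t=0s: ALLOW
  req#4 t=1s: DENY
  req#5 t=2s: DENY
  req#6 t=2s: DENY
  req#7 t=2s: DENY

Answer: AAADDDD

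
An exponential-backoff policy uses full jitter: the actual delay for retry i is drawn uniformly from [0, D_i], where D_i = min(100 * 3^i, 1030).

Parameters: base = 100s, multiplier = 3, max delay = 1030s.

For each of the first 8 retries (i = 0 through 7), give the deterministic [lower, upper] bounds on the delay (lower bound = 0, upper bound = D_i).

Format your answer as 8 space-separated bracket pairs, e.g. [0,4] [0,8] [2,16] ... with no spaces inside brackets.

Computing bounds per retry:
  i=0: D_i=min(100*3^0,1030)=100, bounds=[0,100]
  i=1: D_i=min(100*3^1,1030)=300, bounds=[0,300]
  i=2: D_i=min(100*3^2,1030)=900, bounds=[0,900]
  i=3: D_i=min(100*3^3,1030)=1030, bounds=[0,1030]
  i=4: D_i=min(100*3^4,1030)=1030, bounds=[0,1030]
  i=5: D_i=min(100*3^5,1030)=1030, bounds=[0,1030]
  i=6: D_i=min(100*3^6,1030)=1030, bounds=[0,1030]
  i=7: D_i=min(100*3^7,1030)=1030, bounds=[0,1030]

Answer: [0,100] [0,300] [0,900] [0,1030] [0,1030] [0,1030] [0,1030] [0,1030]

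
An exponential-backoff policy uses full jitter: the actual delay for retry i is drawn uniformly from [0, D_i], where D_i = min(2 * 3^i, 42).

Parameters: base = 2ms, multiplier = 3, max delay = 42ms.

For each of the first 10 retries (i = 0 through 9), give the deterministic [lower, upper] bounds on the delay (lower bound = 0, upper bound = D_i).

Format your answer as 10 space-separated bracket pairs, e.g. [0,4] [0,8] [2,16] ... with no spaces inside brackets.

Answer: [0,2] [0,6] [0,18] [0,42] [0,42] [0,42] [0,42] [0,42] [0,42] [0,42]

Derivation:
Computing bounds per retry:
  i=0: D_i=min(2*3^0,42)=2, bounds=[0,2]
  i=1: D_i=min(2*3^1,42)=6, bounds=[0,6]
  i=2: D_i=min(2*3^2,42)=18, bounds=[0,18]
  i=3: D_i=min(2*3^3,42)=42, bounds=[0,42]
  i=4: D_i=min(2*3^4,42)=42, bounds=[0,42]
  i=5: D_i=min(2*3^5,42)=42, bounds=[0,42]
  i=6: D_i=min(2*3^6,42)=42, bounds=[0,42]
  i=7: D_i=min(2*3^7,42)=42, bounds=[0,42]
  i=8: D_i=min(2*3^8,42)=42, bounds=[0,42]
  i=9: D_i=min(2*3^9,42)=42, bounds=[0,42]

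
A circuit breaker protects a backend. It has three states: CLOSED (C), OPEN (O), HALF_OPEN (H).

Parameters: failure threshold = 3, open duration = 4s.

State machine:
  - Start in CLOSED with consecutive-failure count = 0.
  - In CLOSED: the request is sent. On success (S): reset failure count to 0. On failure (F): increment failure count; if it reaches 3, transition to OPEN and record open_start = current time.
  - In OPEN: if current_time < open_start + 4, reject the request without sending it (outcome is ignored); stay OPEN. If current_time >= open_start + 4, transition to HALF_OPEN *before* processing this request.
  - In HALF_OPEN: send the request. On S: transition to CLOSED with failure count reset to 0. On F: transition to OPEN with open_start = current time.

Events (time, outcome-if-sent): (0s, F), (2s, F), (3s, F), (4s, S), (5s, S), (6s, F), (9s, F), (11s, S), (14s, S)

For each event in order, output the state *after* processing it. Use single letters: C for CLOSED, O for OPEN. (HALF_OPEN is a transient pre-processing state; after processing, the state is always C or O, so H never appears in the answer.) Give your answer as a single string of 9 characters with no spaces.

State after each event:
  event#1 t=0s outcome=F: state=CLOSED
  event#2 t=2s outcome=F: state=CLOSED
  event#3 t=3s outcome=F: state=OPEN
  event#4 t=4s outcome=S: state=OPEN
  event#5 t=5s outcome=S: state=OPEN
  event#6 t=6s outcome=F: state=OPEN
  event#7 t=9s outcome=F: state=OPEN
  event#8 t=11s outcome=S: state=OPEN
  event#9 t=14s outcome=S: state=CLOSED

Answer: CCOOOOOOC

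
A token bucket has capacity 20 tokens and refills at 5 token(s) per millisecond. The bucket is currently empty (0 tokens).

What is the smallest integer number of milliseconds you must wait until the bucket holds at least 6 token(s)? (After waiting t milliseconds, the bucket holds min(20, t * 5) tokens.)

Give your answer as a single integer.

Need t * 5 >= 6, so t >= 6/5.
Smallest integer t = ceil(6/5) = 2.

Answer: 2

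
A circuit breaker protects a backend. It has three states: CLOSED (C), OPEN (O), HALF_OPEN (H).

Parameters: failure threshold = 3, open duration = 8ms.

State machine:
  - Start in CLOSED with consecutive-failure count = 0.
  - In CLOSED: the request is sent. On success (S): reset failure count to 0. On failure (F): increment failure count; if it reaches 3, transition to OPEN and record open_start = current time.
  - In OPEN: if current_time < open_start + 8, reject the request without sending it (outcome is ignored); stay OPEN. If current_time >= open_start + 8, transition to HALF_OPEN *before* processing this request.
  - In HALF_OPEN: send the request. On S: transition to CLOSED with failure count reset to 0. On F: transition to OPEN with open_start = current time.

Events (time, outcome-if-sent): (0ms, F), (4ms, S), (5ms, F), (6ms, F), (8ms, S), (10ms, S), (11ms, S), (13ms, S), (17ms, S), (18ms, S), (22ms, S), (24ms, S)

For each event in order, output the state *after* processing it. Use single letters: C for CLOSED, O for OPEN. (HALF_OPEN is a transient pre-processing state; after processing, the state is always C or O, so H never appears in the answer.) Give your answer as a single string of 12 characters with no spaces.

Answer: CCCCCCCCCCCC

Derivation:
State after each event:
  event#1 t=0ms outcome=F: state=CLOSED
  event#2 t=4ms outcome=S: state=CLOSED
  event#3 t=5ms outcome=F: state=CLOSED
  event#4 t=6ms outcome=F: state=CLOSED
  event#5 t=8ms outcome=S: state=CLOSED
  event#6 t=10ms outcome=S: state=CLOSED
  event#7 t=11ms outcome=S: state=CLOSED
  event#8 t=13ms outcome=S: state=CLOSED
  event#9 t=17ms outcome=S: state=CLOSED
  event#10 t=18ms outcome=S: state=CLOSED
  event#11 t=22ms outcome=S: state=CLOSED
  event#12 t=24ms outcome=S: state=CLOSED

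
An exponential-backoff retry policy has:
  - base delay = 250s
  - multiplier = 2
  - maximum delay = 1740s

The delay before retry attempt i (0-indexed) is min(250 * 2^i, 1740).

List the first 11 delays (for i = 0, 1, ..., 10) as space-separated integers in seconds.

Answer: 250 500 1000 1740 1740 1740 1740 1740 1740 1740 1740

Derivation:
Computing each delay:
  i=0: min(250*2^0, 1740) = 250
  i=1: min(250*2^1, 1740) = 500
  i=2: min(250*2^2, 1740) = 1000
  i=3: min(250*2^3, 1740) = 1740
  i=4: min(250*2^4, 1740) = 1740
  i=5: min(250*2^5, 1740) = 1740
  i=6: min(250*2^6, 1740) = 1740
  i=7: min(250*2^7, 1740) = 1740
  i=8: min(250*2^8, 1740) = 1740
  i=9: min(250*2^9, 1740) = 1740
  i=10: min(250*2^10, 1740) = 1740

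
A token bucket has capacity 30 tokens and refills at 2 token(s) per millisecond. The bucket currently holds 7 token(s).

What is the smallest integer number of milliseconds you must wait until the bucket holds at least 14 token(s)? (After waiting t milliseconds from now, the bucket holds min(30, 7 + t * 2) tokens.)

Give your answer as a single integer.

Need 7 + t * 2 >= 14, so t >= 7/2.
Smallest integer t = ceil(7/2) = 4.

Answer: 4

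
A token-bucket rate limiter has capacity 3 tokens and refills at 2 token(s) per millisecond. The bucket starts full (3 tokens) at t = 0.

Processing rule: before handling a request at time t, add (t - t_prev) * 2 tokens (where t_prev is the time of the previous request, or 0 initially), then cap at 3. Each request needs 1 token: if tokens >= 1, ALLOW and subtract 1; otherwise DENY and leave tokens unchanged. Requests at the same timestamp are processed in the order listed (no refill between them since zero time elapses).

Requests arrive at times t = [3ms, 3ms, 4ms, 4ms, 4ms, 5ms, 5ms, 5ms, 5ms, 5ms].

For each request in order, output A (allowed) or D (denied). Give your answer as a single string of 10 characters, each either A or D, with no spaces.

Answer: AAAAAAADDD

Derivation:
Simulating step by step:
  req#1 t=3ms: ALLOW
  req#2 t=3ms: ALLOW
  req#3 t=4ms: ALLOW
  req#4 t=4ms: ALLOW
  req#5 t=4ms: ALLOW
  req#6 t=5ms: ALLOW
  req#7 t=5ms: ALLOW
  req#8 t=5ms: DENY
  req#9 t=5ms: DENY
  req#10 t=5ms: DENY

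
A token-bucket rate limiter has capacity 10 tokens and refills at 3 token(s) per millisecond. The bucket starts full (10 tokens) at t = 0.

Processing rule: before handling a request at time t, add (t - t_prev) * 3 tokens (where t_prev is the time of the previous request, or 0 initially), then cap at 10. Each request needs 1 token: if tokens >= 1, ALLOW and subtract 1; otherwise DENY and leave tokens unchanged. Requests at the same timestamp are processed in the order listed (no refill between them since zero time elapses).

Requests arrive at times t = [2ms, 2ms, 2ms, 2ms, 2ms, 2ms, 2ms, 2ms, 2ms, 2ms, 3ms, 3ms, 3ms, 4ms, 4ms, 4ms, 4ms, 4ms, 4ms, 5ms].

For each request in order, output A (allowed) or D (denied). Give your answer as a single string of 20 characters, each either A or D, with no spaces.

Simulating step by step:
  req#1 t=2ms: ALLOW
  req#2 t=2ms: ALLOW
  req#3 t=2ms: ALLOW
  req#4 t=2ms: ALLOW
  req#5 t=2ms: ALLOW
  req#6 t=2ms: ALLOW
  req#7 t=2ms: ALLOW
  req#8 t=2ms: ALLOW
  req#9 t=2ms: ALLOW
  req#10 t=2ms: ALLOW
  req#11 t=3ms: ALLOW
  req#12 t=3ms: ALLOW
  req#13 t=3ms: ALLOW
  req#14 t=4ms: ALLOW
  req#15 t=4ms: ALLOW
  req#16 t=4ms: ALLOW
  req#17 t=4ms: DENY
  req#18 t=4ms: DENY
  req#19 t=4ms: DENY
  req#20 t=5ms: ALLOW

Answer: AAAAAAAAAAAAAAAADDDA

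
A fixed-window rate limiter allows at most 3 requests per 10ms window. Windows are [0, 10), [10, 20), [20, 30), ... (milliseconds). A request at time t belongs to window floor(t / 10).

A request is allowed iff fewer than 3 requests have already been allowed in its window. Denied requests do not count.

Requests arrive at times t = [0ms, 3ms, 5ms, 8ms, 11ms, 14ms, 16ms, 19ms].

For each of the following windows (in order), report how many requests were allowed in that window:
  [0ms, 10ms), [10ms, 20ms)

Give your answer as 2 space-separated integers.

Processing requests:
  req#1 t=0ms (window 0): ALLOW
  req#2 t=3ms (window 0): ALLOW
  req#3 t=5ms (window 0): ALLOW
  req#4 t=8ms (window 0): DENY
  req#5 t=11ms (window 1): ALLOW
  req#6 t=14ms (window 1): ALLOW
  req#7 t=16ms (window 1): ALLOW
  req#8 t=19ms (window 1): DENY

Allowed counts by window: 3 3

Answer: 3 3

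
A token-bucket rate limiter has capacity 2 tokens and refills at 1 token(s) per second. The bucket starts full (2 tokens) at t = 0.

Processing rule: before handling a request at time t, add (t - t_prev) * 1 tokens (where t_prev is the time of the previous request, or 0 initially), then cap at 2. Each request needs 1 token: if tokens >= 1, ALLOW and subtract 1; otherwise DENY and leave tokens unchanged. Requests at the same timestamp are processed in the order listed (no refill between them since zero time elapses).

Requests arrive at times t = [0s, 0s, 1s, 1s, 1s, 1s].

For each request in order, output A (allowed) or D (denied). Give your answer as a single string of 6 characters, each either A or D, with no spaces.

Simulating step by step:
  req#1 t=0s: ALLOW
  req#2 t=0s: ALLOW
  req#3 t=1s: ALLOW
  req#4 t=1s: DENY
  req#5 t=1s: DENY
  req#6 t=1s: DENY

Answer: AAADDD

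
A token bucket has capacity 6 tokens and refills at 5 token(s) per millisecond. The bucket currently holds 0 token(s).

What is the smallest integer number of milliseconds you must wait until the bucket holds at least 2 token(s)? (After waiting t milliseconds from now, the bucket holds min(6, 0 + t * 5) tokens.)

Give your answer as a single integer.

Need 0 + t * 5 >= 2, so t >= 2/5.
Smallest integer t = ceil(2/5) = 1.

Answer: 1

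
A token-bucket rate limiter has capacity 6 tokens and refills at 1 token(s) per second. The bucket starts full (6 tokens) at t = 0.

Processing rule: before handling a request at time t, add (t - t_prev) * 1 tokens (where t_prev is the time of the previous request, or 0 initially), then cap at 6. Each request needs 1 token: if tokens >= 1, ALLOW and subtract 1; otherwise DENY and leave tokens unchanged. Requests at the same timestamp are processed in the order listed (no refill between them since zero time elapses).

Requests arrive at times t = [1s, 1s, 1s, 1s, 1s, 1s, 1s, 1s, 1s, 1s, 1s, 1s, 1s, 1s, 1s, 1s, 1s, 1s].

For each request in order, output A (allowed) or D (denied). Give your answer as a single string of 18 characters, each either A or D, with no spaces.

Simulating step by step:
  req#1 t=1s: ALLOW
  req#2 t=1s: ALLOW
  req#3 t=1s: ALLOW
  req#4 t=1s: ALLOW
  req#5 t=1s: ALLOW
  req#6 t=1s: ALLOW
  req#7 t=1s: DENY
  req#8 t=1s: DENY
  req#9 t=1s: DENY
  req#10 t=1s: DENY
  req#11 t=1s: DENY
  req#12 t=1s: DENY
  req#13 t=1s: DENY
  req#14 t=1s: DENY
  req#15 t=1s: DENY
  req#16 t=1s: DENY
  req#17 t=1s: DENY
  req#18 t=1s: DENY

Answer: AAAAAADDDDDDDDDDDD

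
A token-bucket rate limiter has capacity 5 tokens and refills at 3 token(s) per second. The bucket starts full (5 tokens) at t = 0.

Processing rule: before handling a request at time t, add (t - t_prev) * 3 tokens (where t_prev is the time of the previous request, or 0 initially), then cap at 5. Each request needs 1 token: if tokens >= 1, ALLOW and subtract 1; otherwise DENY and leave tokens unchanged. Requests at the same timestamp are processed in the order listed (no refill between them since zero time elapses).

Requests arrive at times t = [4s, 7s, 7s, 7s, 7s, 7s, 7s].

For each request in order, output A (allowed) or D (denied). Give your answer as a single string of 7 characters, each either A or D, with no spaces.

Answer: AAAAAAD

Derivation:
Simulating step by step:
  req#1 t=4s: ALLOW
  req#2 t=7s: ALLOW
  req#3 t=7s: ALLOW
  req#4 t=7s: ALLOW
  req#5 t=7s: ALLOW
  req#6 t=7s: ALLOW
  req#7 t=7s: DENY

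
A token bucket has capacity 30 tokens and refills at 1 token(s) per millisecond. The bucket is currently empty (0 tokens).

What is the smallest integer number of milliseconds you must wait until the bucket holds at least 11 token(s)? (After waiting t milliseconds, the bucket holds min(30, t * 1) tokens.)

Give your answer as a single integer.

Need t * 1 >= 11, so t >= 11/1.
Smallest integer t = ceil(11/1) = 11.

Answer: 11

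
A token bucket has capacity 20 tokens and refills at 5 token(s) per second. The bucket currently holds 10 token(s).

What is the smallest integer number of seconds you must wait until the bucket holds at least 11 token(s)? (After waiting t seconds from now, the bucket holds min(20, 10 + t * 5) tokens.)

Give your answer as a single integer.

Answer: 1

Derivation:
Need 10 + t * 5 >= 11, so t >= 1/5.
Smallest integer t = ceil(1/5) = 1.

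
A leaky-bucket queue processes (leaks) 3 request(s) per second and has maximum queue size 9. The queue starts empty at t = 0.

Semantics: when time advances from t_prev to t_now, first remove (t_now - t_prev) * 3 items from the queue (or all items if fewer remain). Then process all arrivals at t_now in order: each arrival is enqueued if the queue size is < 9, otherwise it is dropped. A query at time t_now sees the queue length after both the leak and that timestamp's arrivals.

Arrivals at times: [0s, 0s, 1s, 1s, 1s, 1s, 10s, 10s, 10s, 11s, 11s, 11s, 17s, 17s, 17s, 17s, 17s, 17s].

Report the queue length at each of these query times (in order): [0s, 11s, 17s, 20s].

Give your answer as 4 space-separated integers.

Answer: 2 3 6 0

Derivation:
Queue lengths at query times:
  query t=0s: backlog = 2
  query t=11s: backlog = 3
  query t=17s: backlog = 6
  query t=20s: backlog = 0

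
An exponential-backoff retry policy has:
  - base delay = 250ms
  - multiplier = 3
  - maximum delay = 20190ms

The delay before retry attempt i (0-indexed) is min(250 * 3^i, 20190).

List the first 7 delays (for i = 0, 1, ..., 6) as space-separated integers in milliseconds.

Computing each delay:
  i=0: min(250*3^0, 20190) = 250
  i=1: min(250*3^1, 20190) = 750
  i=2: min(250*3^2, 20190) = 2250
  i=3: min(250*3^3, 20190) = 6750
  i=4: min(250*3^4, 20190) = 20190
  i=5: min(250*3^5, 20190) = 20190
  i=6: min(250*3^6, 20190) = 20190

Answer: 250 750 2250 6750 20190 20190 20190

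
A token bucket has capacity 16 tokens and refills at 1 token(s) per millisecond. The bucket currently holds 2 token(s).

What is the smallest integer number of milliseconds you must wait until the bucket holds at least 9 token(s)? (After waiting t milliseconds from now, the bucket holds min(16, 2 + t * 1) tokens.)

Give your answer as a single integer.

Answer: 7

Derivation:
Need 2 + t * 1 >= 9, so t >= 7/1.
Smallest integer t = ceil(7/1) = 7.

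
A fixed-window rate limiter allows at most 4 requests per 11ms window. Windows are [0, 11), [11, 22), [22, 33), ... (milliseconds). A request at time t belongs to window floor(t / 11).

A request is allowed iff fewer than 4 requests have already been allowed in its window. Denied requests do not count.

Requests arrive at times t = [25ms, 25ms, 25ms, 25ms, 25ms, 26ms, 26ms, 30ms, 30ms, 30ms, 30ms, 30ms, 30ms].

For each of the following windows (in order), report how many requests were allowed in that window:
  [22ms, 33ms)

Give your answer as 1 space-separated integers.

Processing requests:
  req#1 t=25ms (window 2): ALLOW
  req#2 t=25ms (window 2): ALLOW
  req#3 t=25ms (window 2): ALLOW
  req#4 t=25ms (window 2): ALLOW
  req#5 t=25ms (window 2): DENY
  req#6 t=26ms (window 2): DENY
  req#7 t=26ms (window 2): DENY
  req#8 t=30ms (window 2): DENY
  req#9 t=30ms (window 2): DENY
  req#10 t=30ms (window 2): DENY
  req#11 t=30ms (window 2): DENY
  req#12 t=30ms (window 2): DENY
  req#13 t=30ms (window 2): DENY

Allowed counts by window: 4

Answer: 4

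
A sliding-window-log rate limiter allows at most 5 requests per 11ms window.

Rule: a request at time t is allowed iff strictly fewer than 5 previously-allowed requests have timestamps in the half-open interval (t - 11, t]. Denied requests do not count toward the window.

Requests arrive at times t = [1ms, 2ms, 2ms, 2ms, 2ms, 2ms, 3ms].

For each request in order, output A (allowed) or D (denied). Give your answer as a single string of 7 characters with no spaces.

Answer: AAAAADD

Derivation:
Tracking allowed requests in the window:
  req#1 t=1ms: ALLOW
  req#2 t=2ms: ALLOW
  req#3 t=2ms: ALLOW
  req#4 t=2ms: ALLOW
  req#5 t=2ms: ALLOW
  req#6 t=2ms: DENY
  req#7 t=3ms: DENY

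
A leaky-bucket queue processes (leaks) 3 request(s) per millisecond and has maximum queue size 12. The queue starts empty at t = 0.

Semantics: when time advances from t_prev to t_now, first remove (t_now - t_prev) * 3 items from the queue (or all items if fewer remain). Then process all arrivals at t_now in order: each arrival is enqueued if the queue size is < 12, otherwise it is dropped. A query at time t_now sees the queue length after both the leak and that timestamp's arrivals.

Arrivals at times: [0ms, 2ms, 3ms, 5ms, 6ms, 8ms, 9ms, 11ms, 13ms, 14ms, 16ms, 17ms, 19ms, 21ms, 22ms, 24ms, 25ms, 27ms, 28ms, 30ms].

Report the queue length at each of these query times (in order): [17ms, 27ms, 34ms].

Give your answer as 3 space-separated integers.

Answer: 1 1 0

Derivation:
Queue lengths at query times:
  query t=17ms: backlog = 1
  query t=27ms: backlog = 1
  query t=34ms: backlog = 0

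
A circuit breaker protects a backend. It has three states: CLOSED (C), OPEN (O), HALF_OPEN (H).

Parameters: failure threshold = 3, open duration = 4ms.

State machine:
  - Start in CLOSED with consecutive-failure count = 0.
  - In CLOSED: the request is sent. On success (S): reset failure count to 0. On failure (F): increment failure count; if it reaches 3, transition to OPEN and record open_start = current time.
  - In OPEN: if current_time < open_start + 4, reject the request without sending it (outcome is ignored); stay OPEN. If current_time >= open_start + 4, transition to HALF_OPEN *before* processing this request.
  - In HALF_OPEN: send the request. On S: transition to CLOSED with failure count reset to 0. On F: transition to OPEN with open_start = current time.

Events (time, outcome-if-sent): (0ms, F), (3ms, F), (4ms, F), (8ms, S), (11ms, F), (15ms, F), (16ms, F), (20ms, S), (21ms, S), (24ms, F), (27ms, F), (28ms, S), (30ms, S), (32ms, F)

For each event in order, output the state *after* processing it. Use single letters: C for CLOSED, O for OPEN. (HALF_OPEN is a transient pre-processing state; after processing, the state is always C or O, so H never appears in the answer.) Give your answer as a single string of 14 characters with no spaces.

Answer: CCOCCCOCCCCCCC

Derivation:
State after each event:
  event#1 t=0ms outcome=F: state=CLOSED
  event#2 t=3ms outcome=F: state=CLOSED
  event#3 t=4ms outcome=F: state=OPEN
  event#4 t=8ms outcome=S: state=CLOSED
  event#5 t=11ms outcome=F: state=CLOSED
  event#6 t=15ms outcome=F: state=CLOSED
  event#7 t=16ms outcome=F: state=OPEN
  event#8 t=20ms outcome=S: state=CLOSED
  event#9 t=21ms outcome=S: state=CLOSED
  event#10 t=24ms outcome=F: state=CLOSED
  event#11 t=27ms outcome=F: state=CLOSED
  event#12 t=28ms outcome=S: state=CLOSED
  event#13 t=30ms outcome=S: state=CLOSED
  event#14 t=32ms outcome=F: state=CLOSED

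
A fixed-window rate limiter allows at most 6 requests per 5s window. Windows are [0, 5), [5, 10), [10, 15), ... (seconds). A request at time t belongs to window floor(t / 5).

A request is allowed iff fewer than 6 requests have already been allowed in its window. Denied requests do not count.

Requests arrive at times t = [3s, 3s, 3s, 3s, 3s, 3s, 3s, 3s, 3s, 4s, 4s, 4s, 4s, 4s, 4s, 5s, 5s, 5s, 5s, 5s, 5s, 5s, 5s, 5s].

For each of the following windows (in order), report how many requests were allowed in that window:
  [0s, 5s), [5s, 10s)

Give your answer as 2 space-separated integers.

Answer: 6 6

Derivation:
Processing requests:
  req#1 t=3s (window 0): ALLOW
  req#2 t=3s (window 0): ALLOW
  req#3 t=3s (window 0): ALLOW
  req#4 t=3s (window 0): ALLOW
  req#5 t=3s (window 0): ALLOW
  req#6 t=3s (window 0): ALLOW
  req#7 t=3s (window 0): DENY
  req#8 t=3s (window 0): DENY
  req#9 t=3s (window 0): DENY
  req#10 t=4s (window 0): DENY
  req#11 t=4s (window 0): DENY
  req#12 t=4s (window 0): DENY
  req#13 t=4s (window 0): DENY
  req#14 t=4s (window 0): DENY
  req#15 t=4s (window 0): DENY
  req#16 t=5s (window 1): ALLOW
  req#17 t=5s (window 1): ALLOW
  req#18 t=5s (window 1): ALLOW
  req#19 t=5s (window 1): ALLOW
  req#20 t=5s (window 1): ALLOW
  req#21 t=5s (window 1): ALLOW
  req#22 t=5s (window 1): DENY
  req#23 t=5s (window 1): DENY
  req#24 t=5s (window 1): DENY

Allowed counts by window: 6 6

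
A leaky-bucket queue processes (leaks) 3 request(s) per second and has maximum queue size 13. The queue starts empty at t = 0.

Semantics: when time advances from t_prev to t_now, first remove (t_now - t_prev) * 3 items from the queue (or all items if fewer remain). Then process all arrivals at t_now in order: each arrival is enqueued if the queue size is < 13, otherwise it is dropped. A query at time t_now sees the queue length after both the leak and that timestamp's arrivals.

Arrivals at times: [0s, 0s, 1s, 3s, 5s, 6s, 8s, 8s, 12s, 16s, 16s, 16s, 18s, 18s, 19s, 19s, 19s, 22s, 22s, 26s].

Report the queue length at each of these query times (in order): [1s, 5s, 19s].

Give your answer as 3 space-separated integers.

Answer: 1 1 3

Derivation:
Queue lengths at query times:
  query t=1s: backlog = 1
  query t=5s: backlog = 1
  query t=19s: backlog = 3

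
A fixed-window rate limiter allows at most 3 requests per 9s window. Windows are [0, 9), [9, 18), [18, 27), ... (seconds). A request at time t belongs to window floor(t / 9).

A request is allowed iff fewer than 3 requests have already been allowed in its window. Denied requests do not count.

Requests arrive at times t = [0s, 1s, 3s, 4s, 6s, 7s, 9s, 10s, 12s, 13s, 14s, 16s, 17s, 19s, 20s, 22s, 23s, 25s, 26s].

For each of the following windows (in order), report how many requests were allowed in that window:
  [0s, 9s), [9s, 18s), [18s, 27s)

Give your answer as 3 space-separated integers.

Processing requests:
  req#1 t=0s (window 0): ALLOW
  req#2 t=1s (window 0): ALLOW
  req#3 t=3s (window 0): ALLOW
  req#4 t=4s (window 0): DENY
  req#5 t=6s (window 0): DENY
  req#6 t=7s (window 0): DENY
  req#7 t=9s (window 1): ALLOW
  req#8 t=10s (window 1): ALLOW
  req#9 t=12s (window 1): ALLOW
  req#10 t=13s (window 1): DENY
  req#11 t=14s (window 1): DENY
  req#12 t=16s (window 1): DENY
  req#13 t=17s (window 1): DENY
  req#14 t=19s (window 2): ALLOW
  req#15 t=20s (window 2): ALLOW
  req#16 t=22s (window 2): ALLOW
  req#17 t=23s (window 2): DENY
  req#18 t=25s (window 2): DENY
  req#19 t=26s (window 2): DENY

Allowed counts by window: 3 3 3

Answer: 3 3 3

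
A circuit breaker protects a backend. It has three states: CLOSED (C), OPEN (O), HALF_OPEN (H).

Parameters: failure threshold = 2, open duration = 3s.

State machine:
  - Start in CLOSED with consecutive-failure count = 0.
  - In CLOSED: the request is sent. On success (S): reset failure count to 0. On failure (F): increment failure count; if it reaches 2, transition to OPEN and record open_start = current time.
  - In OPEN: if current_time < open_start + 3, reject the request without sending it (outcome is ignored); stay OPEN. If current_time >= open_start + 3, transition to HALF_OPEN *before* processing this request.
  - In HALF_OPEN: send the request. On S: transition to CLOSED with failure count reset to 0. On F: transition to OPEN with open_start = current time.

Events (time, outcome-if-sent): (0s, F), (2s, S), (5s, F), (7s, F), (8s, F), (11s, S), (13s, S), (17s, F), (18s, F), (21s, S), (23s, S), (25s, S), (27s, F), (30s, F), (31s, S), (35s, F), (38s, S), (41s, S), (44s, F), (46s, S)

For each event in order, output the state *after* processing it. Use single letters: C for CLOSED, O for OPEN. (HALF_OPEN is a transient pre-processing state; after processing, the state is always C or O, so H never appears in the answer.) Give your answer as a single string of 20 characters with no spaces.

Answer: CCCOOCCCOCCCCOOOCCCC

Derivation:
State after each event:
  event#1 t=0s outcome=F: state=CLOSED
  event#2 t=2s outcome=S: state=CLOSED
  event#3 t=5s outcome=F: state=CLOSED
  event#4 t=7s outcome=F: state=OPEN
  event#5 t=8s outcome=F: state=OPEN
  event#6 t=11s outcome=S: state=CLOSED
  event#7 t=13s outcome=S: state=CLOSED
  event#8 t=17s outcome=F: state=CLOSED
  event#9 t=18s outcome=F: state=OPEN
  event#10 t=21s outcome=S: state=CLOSED
  event#11 t=23s outcome=S: state=CLOSED
  event#12 t=25s outcome=S: state=CLOSED
  event#13 t=27s outcome=F: state=CLOSED
  event#14 t=30s outcome=F: state=OPEN
  event#15 t=31s outcome=S: state=OPEN
  event#16 t=35s outcome=F: state=OPEN
  event#17 t=38s outcome=S: state=CLOSED
  event#18 t=41s outcome=S: state=CLOSED
  event#19 t=44s outcome=F: state=CLOSED
  event#20 t=46s outcome=S: state=CLOSED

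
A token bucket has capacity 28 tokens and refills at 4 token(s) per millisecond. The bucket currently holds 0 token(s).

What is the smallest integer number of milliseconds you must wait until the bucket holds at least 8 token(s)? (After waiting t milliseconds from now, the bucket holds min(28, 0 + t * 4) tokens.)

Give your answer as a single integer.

Answer: 2

Derivation:
Need 0 + t * 4 >= 8, so t >= 8/4.
Smallest integer t = ceil(8/4) = 2.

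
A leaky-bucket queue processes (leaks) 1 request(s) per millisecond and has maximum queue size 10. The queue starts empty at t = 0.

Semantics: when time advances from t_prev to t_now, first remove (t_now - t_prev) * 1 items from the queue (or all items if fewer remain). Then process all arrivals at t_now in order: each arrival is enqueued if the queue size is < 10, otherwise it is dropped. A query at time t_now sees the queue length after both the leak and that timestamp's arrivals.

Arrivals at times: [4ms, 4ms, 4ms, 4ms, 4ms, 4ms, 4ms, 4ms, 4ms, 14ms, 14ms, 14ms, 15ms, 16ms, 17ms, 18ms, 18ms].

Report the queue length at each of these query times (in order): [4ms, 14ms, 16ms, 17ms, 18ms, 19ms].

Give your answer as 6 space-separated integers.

Queue lengths at query times:
  query t=4ms: backlog = 9
  query t=14ms: backlog = 3
  query t=16ms: backlog = 3
  query t=17ms: backlog = 3
  query t=18ms: backlog = 4
  query t=19ms: backlog = 3

Answer: 9 3 3 3 4 3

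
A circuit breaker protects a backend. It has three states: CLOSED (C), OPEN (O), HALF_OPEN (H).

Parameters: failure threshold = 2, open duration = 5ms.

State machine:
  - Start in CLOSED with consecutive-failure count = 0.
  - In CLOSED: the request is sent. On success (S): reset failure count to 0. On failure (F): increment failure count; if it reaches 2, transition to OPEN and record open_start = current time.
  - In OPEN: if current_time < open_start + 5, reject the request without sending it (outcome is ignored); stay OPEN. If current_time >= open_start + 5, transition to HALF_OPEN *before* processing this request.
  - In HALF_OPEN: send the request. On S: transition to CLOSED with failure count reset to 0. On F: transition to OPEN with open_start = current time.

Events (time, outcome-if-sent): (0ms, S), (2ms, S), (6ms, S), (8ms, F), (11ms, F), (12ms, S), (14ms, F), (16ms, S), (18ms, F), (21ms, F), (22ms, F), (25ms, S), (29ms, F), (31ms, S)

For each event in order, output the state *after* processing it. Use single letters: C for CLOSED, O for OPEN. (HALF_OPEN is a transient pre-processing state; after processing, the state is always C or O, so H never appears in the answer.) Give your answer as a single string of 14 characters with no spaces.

State after each event:
  event#1 t=0ms outcome=S: state=CLOSED
  event#2 t=2ms outcome=S: state=CLOSED
  event#3 t=6ms outcome=S: state=CLOSED
  event#4 t=8ms outcome=F: state=CLOSED
  event#5 t=11ms outcome=F: state=OPEN
  event#6 t=12ms outcome=S: state=OPEN
  event#7 t=14ms outcome=F: state=OPEN
  event#8 t=16ms outcome=S: state=CLOSED
  event#9 t=18ms outcome=F: state=CLOSED
  event#10 t=21ms outcome=F: state=OPEN
  event#11 t=22ms outcome=F: state=OPEN
  event#12 t=25ms outcome=S: state=OPEN
  event#13 t=29ms outcome=F: state=OPEN
  event#14 t=31ms outcome=S: state=OPEN

Answer: CCCCOOOCCOOOOO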